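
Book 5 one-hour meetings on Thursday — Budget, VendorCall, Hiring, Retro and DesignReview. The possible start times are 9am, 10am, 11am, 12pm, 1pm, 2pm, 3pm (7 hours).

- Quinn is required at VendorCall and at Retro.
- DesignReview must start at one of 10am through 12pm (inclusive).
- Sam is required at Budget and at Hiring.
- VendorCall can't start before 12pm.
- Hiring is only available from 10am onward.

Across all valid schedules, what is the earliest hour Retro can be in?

9am

Retro at 9am is achievable: Retro -> 9am, Hiring -> 10am, VendorCall -> 12pm, Budget -> 9am, DesignReview -> 10am.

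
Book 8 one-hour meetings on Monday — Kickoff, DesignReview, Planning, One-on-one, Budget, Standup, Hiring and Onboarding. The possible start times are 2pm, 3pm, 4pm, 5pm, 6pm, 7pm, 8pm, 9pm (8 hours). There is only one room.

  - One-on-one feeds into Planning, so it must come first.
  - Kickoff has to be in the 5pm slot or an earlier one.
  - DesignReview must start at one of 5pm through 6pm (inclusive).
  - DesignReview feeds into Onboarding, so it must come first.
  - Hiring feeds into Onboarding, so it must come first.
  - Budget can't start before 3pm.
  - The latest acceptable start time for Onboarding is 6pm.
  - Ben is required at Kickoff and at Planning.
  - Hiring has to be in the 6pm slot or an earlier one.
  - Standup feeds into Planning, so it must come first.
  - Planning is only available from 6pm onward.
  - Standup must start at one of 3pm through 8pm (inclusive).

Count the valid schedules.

38

Splitting on Kickoff: it can be 2pm (16), 3pm (11), 4pm (11). Listing each branch's schedules as (DesignReview, Planning, One-on-one, Budget, Standup, Hiring, Onboarding):
Kickoff=2pm: (5pm,8pm,3pm,9pm,7pm,4pm,6pm) (5pm,8pm,4pm,9pm,7pm,3pm,6pm) (5pm,8pm,7pm,9pm,3pm,4pm,6pm) (5pm,8pm,7pm,9pm,4pm,3pm,6pm) (5pm,9pm,3pm,7pm,8pm,4pm,6pm) (5pm,9pm,3pm,8pm,7pm,4pm,6pm) (5pm,9pm,4pm,7pm,8pm,3pm,6pm) (5pm,9pm,4pm,8pm,7pm,3pm,6pm) (5pm,9pm,7pm,3pm,8pm,4pm,6pm) (5pm,9pm,7pm,4pm,8pm,3pm,6pm) (5pm,9pm,7pm,8pm,3pm,4pm,6pm) (5pm,9pm,7pm,8pm,4pm,3pm,6pm) (5pm,9pm,8pm,3pm,7pm,4pm,6pm) (5pm,9pm,8pm,4pm,7pm,3pm,6pm) (5pm,9pm,8pm,7pm,3pm,4pm,6pm) (5pm,9pm,8pm,7pm,4pm,3pm,6pm) — 16.
Kickoff=3pm: (5pm,8pm,2pm,9pm,7pm,4pm,6pm) (5pm,8pm,4pm,9pm,7pm,2pm,6pm) (5pm,8pm,7pm,9pm,4pm,2pm,6pm) (5pm,9pm,2pm,7pm,8pm,4pm,6pm) (5pm,9pm,2pm,8pm,7pm,4pm,6pm) (5pm,9pm,4pm,7pm,8pm,2pm,6pm) (5pm,9pm,4pm,8pm,7pm,2pm,6pm) (5pm,9pm,7pm,4pm,8pm,2pm,6pm) (5pm,9pm,7pm,8pm,4pm,2pm,6pm) (5pm,9pm,8pm,4pm,7pm,2pm,6pm) (5pm,9pm,8pm,7pm,4pm,2pm,6pm) — 11.
Kickoff=4pm: (5pm,8pm,2pm,9pm,7pm,3pm,6pm) (5pm,8pm,3pm,9pm,7pm,2pm,6pm) (5pm,8pm,7pm,9pm,3pm,2pm,6pm) (5pm,9pm,2pm,7pm,8pm,3pm,6pm) (5pm,9pm,2pm,8pm,7pm,3pm,6pm) (5pm,9pm,3pm,7pm,8pm,2pm,6pm) (5pm,9pm,3pm,8pm,7pm,2pm,6pm) (5pm,9pm,7pm,3pm,8pm,2pm,6pm) (5pm,9pm,7pm,8pm,3pm,2pm,6pm) (5pm,9pm,8pm,3pm,7pm,2pm,6pm) (5pm,9pm,8pm,7pm,3pm,2pm,6pm) — 11.
Summing: 16 + 11 + 11 = 38.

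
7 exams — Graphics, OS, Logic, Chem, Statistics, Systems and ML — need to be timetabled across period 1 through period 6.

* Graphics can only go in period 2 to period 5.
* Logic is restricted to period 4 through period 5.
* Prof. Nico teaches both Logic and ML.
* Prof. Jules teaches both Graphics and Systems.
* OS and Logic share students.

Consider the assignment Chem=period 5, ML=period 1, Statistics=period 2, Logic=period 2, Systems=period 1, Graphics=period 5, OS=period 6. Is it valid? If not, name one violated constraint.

Invalid. Logic is restricted to period 4 through period 5.

Prof. Nico teaches both Logic and ML — holds.
Prof. Jules teaches both Graphics and Systems — holds.
Logic is restricted to period 4 through period 5 — violated.
Graphics can only go in period 2 to period 5 — holds.
OS and Logic share students — holds.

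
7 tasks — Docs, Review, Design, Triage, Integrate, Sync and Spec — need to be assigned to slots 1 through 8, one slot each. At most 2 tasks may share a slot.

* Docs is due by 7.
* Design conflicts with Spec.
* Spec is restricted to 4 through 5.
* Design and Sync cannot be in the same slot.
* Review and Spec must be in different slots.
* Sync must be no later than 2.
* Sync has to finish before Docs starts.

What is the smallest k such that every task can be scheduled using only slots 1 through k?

4 slots

The precedence chain requires at least 2 distinct slots.
With at most 2 per slot and 7 tasks, at least 4 slots are needed.
Spec can't be placed before 4, so the schedule must run through at least slot 4.
4 works (last occupied slot: 4): for example Review in 1, Triage in 3, Docs in 2, Integrate in 3, Sync in 1, Design in 2, Spec in 4.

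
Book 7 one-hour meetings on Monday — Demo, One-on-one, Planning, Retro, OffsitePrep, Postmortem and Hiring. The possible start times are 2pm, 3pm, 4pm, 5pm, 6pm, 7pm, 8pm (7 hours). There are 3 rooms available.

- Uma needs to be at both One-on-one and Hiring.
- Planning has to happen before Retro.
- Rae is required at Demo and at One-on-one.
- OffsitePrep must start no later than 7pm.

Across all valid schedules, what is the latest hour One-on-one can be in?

One-on-one at 8pm is achievable: One-on-one in 8pm, Planning in 2pm, Hiring in 3pm, Demo in 2pm, OffsitePrep in 2pm, Retro in 3pm, Postmortem in 3pm.

8pm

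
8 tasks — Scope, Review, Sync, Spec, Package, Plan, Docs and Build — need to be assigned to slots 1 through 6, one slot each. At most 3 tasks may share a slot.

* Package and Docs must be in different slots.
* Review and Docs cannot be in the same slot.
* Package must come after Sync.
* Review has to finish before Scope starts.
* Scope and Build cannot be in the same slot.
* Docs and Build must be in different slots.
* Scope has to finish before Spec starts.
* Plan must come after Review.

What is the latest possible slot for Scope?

5

Precedence pushes Scope to at least 2; downstream work caps Scope at 5.
Scope at 5 is achievable: Sync in 1, Scope in 5, Spec in 6, Docs in 3, Plan in 2, Package in 2, Build in 1, Review in 1.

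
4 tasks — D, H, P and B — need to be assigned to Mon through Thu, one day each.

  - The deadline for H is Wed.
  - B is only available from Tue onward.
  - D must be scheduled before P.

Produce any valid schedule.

B in Tue; D in Mon; P in Tue; H in Mon

Checking: D(Mon) before P(Tue); B=Tue in [Tue,Thu]; H=Mon in [Mon,Wed].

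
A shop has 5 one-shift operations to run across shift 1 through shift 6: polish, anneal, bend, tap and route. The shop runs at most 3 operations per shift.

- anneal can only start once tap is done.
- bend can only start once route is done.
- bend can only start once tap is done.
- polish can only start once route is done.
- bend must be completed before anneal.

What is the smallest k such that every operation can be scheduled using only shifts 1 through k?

The precedence chain requires at least 3 distinct shifts.
With at most 3 per shift and 5 operations, at least 2 shifts are needed.
3 works (last occupied shift: shift 3): for example bend=shift 2, anneal=shift 3, polish=shift 2, tap=shift 1, route=shift 1.

3 shifts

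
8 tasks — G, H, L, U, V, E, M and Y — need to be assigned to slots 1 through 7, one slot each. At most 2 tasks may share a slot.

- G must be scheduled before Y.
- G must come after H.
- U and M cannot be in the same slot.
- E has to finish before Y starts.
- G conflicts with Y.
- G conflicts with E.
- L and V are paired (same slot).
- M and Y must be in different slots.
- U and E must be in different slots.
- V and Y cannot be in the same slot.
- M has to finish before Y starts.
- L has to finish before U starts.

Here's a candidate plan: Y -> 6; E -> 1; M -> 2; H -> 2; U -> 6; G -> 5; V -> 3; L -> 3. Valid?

Yes

E has to finish before Y starts — holds.
G conflicts with Y — holds.
G must come after H — holds.
U and E must be in different slots — holds.
L has to finish before U starts — holds.
At most 2 tasks may share a slot — holds.
G conflicts with E — holds.
U and M cannot be in the same slot — holds.
M has to finish before Y starts — holds.
G must be scheduled before Y — holds.
M and Y must be in different slots — holds.
V and Y cannot be in the same slot — holds.
L and V are paired (same slot) — holds.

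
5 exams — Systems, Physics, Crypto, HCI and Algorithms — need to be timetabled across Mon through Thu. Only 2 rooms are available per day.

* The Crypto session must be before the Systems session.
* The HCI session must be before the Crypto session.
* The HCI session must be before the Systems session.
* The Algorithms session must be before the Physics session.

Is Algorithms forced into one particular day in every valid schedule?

Algorithms can be Mon (e.g. Physics=Tue, Algorithms=Mon, Systems=Wed, HCI=Mon, Crypto=Tue) or Tue (e.g. Physics -> Wed, Crypto -> Tue, Systems -> Wed, HCI -> Mon, Algorithms -> Tue).

No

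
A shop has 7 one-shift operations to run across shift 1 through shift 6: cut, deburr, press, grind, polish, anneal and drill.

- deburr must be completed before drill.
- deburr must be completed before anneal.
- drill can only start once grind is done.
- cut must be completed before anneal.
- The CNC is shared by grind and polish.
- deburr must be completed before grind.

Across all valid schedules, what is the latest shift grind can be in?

Precedence pushes grind to at least shift 2; downstream work caps grind at shift 5.
grind at shift 5 is achievable: press -> shift 1; polish -> shift 1; drill -> shift 6; cut -> shift 1; grind -> shift 5; deburr -> shift 1; anneal -> shift 2.

shift 5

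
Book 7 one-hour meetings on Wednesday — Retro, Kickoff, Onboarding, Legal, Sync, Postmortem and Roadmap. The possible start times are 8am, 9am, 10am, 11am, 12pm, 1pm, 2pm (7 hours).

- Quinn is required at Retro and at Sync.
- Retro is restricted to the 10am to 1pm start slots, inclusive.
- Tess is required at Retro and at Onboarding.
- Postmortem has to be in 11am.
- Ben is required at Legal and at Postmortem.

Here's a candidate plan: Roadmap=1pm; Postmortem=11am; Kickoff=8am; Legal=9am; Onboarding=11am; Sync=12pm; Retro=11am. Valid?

Invalid. Tess is required at Retro and at Onboarding.

Retro is restricted to the 10am to 1pm start slots, inclusive — holds.
Tess is required at Retro and at Onboarding — violated.
Quinn is required at Retro and at Sync — holds.
Postmortem has to be in 11am — holds.
Ben is required at Legal and at Postmortem — holds.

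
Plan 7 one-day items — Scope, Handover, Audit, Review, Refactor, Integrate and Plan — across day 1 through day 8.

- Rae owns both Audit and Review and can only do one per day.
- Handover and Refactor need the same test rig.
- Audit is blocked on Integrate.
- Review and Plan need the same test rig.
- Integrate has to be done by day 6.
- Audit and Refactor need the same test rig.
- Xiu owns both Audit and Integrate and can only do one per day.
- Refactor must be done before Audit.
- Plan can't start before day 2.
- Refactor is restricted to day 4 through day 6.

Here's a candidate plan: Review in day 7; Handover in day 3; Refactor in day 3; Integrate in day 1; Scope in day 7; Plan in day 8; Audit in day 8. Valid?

No. Handover and Refactor need the same test rig is not satisfied.

Review and Plan need the same test rig — holds.
Xiu owns both Audit and Integrate and can only do one per day — holds.
Refactor must be done before Audit — holds.
Plan can't start before day 2 — holds.
Refactor is restricted to day 4 through day 6 — violated.
Integrate has to be done by day 6 — holds.
Handover and Refactor need the same test rig — violated.
Audit is blocked on Integrate — holds.
Audit and Refactor need the same test rig — holds.
Rae owns both Audit and Review and can only do one per day — holds.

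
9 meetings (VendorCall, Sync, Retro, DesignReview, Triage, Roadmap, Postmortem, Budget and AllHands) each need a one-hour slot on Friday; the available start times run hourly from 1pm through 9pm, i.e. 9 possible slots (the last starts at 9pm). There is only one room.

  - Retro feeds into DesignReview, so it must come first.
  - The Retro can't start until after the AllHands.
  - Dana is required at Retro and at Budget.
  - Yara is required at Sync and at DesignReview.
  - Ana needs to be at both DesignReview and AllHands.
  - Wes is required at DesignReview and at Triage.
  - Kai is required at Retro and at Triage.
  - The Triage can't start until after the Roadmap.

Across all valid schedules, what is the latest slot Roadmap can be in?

Downstream work caps Roadmap at 8pm.
Roadmap at 8pm is achievable: VendorCall in 4pm, Sync in 5pm, Triage in 9pm, Retro in 2pm, DesignReview in 3pm, Postmortem in 6pm, AllHands in 1pm, Roadmap in 8pm, Budget in 7pm.

8pm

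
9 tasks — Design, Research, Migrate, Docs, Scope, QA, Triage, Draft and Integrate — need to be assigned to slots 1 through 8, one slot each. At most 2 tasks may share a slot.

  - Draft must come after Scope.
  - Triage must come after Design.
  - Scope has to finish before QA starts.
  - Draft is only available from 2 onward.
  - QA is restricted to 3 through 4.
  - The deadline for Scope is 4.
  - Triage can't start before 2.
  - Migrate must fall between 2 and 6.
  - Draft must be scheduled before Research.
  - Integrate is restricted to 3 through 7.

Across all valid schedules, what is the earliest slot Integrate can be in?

3

Integrate is available from 3; Integrate's own window allows nothing later than 7.
Integrate at 3 is achievable: Triage -> 4; Research -> 4; QA -> 3; Draft -> 2; Migrate -> 2; Design -> 1; Integrate -> 3; Scope -> 1; Docs -> 5.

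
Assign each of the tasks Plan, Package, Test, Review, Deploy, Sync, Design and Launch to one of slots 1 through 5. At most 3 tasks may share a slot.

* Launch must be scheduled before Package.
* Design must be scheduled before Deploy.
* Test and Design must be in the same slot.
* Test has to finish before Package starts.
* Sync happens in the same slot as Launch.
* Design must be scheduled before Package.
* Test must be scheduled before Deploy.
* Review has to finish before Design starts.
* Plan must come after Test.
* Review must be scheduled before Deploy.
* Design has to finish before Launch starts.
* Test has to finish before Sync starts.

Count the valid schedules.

30

Splitting on Plan: it can be 3 (7), 4 (10), 5 (13). Listing each branch's schedules as (Package, Test, Review, Deploy, Sync, Design, Launch):
Plan=3: (4,2,1,4,3,2,3) (4,2,1,5,3,2,3) (5,2,1,3,4,2,4) (5,2,1,4,3,2,3) (5,2,1,4,4,2,4) (5,2,1,5,3,2,3) (5,2,1,5,4,2,4) — 7.
Plan=4: (4,2,1,3,3,2,3) (4,2,1,4,3,2,3) (4,2,1,5,3,2,3) (5,2,1,3,3,2,3) (5,2,1,3,4,2,4) (5,2,1,4,3,2,3) (5,2,1,5,3,2,3) (5,2,1,5,4,2,4) (5,3,1,5,4,3,4) (5,3,2,5,4,3,4) — 10.
Plan=5: (4,2,1,3,3,2,3) (4,2,1,4,3,2,3) (4,2,1,5,3,2,3) (5,2,1,3,3,2,3) (5,2,1,3,4,2,4) (5,2,1,4,3,2,3) (5,2,1,4,4,2,4) (5,2,1,5,3,2,3) (5,2,1,5,4,2,4) (5,3,1,4,4,3,4) (5,3,1,5,4,3,4) (5,3,2,4,4,3,4) (5,3,2,5,4,3,4) — 13.
Summing: 7 + 10 + 13 = 30.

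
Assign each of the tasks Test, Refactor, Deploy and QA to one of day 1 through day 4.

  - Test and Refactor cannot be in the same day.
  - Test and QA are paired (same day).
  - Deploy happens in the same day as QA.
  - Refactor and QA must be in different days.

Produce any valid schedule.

Deploy -> day 1, Refactor -> day 2, QA -> day 1, Test -> day 1

Checking: Test(day 1) != Refactor(day 2); Refactor(day 2) != QA(day 1); Test = QA = day 1; Deploy = QA = day 1.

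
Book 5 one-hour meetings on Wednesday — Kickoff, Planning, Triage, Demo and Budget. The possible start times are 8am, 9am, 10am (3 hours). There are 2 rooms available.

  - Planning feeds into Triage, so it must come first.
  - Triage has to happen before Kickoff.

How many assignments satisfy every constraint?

Splitting on Demo: it can be 8am (2), 9am (2), 10am (2). Listing each branch's schedules as (Kickoff, Planning, Triage, Budget):
Demo=8am: (10am,8am,9am,9am) (10am,8am,9am,10am) — 2.
Demo=9am: (10am,8am,9am,8am) (10am,8am,9am,10am) — 2.
Demo=10am: (10am,8am,9am,8am) (10am,8am,9am,9am) — 2.
Summing: 2 + 2 + 2 = 6.

6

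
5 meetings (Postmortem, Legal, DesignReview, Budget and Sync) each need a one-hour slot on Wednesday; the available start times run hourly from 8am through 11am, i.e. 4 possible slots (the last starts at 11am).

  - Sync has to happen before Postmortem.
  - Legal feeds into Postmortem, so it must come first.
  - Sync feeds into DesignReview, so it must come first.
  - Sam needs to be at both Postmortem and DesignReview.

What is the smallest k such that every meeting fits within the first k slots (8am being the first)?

3

The precedence chain requires at least 2 distinct slots.
Could 2 slots be enough, i.e. nothing placed later than 9am? No: Postmortem must come after Legal (at 8am or later) → {9am}; DesignReview must come after Sync (at 8am or later) → {9am}; DesignReview can't share with Postmortem (9am) → nothing is left.
So 2 slots is not enough.
3 works (last occupied slot: 10am): for example Postmortem in 9am, Legal in 8am, DesignReview in 10am, Budget in 8am, Sync in 8am.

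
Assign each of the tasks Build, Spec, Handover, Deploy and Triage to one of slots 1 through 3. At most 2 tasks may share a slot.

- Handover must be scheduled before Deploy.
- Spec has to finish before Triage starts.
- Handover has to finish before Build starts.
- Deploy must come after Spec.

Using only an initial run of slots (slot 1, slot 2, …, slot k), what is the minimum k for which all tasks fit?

3

The precedence chain requires at least 2 distinct slots.
With at most 2 per slot and 5 tasks, at least 3 slots are needed.
3 works (last occupied slot: 3): for example Build=2, Spec=1, Deploy=2, Handover=1, Triage=3.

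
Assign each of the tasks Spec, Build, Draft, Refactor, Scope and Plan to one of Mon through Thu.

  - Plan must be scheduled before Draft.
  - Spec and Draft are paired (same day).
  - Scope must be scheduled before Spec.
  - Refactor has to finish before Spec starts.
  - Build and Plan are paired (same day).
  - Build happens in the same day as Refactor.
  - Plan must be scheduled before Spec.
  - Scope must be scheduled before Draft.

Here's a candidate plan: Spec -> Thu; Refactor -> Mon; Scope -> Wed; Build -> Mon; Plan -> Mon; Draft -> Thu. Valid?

Yes

Build happens in the same day as Refactor — holds.
Refactor has to finish before Spec starts — holds.
Scope must be scheduled before Draft — holds.
Plan must be scheduled before Draft — holds.
Plan must be scheduled before Spec — holds.
Scope must be scheduled before Spec — holds.
Spec and Draft are paired (same day) — holds.
Build and Plan are paired (same day) — holds.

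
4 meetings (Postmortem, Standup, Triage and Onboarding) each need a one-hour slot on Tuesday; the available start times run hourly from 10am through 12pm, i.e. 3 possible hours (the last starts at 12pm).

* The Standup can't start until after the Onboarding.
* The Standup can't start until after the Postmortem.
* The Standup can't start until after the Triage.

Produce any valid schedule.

Onboarding -> 10am; Triage -> 10am; Standup -> 11am; Postmortem -> 10am

Checking: Onboarding(10am) before Standup(11am); Triage(10am) before Standup(11am); Postmortem(10am) before Standup(11am).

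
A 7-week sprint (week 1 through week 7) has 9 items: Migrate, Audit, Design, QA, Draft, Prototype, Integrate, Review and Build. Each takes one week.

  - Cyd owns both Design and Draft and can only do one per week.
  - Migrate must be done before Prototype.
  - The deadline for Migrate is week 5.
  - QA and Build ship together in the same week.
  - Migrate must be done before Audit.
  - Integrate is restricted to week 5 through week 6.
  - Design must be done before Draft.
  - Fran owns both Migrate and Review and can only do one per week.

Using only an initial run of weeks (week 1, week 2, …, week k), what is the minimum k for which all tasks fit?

The precedence chain requires at least 2 distinct weeks.
Integrate can't be placed before week 5, so the schedule must run through at least week 5.
5 works (last occupied week: week 5): for example Build -> week 1, Review -> week 2, Prototype -> week 2, Draft -> week 2, Integrate -> week 5, QA -> week 1, Design -> week 1, Audit -> week 2, Migrate -> week 1.

5 weeks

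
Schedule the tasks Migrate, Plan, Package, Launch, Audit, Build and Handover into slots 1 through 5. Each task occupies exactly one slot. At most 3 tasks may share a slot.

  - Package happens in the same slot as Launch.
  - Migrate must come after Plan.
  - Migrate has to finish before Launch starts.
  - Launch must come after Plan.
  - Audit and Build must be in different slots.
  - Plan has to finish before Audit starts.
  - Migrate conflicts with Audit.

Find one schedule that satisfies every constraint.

Audit in 3; Handover in 1; Build in 1; Migrate in 2; Package in 3; Plan in 1; Launch in 3

Checking: Plan(1) before Audit(3); Plan(1) before Migrate(2); Plan(1) before Launch(3); Migrate(2) before Launch(3); Audit(3) != Build(1); Migrate(2) != Audit(3); Package = Launch = 3; max 3 per slot (cap 3).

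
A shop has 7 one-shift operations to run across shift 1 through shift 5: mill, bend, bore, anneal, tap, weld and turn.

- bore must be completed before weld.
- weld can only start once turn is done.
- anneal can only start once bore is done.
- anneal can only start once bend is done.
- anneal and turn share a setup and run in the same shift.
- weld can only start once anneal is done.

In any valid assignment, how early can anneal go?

shift 2

Precedence pushes anneal to at least shift 2; downstream work caps anneal at shift 4.
anneal at shift 2 is achievable: weld=shift 3; bore=shift 1; mill=shift 1; tap=shift 1; bend=shift 1; turn=shift 2; anneal=shift 2.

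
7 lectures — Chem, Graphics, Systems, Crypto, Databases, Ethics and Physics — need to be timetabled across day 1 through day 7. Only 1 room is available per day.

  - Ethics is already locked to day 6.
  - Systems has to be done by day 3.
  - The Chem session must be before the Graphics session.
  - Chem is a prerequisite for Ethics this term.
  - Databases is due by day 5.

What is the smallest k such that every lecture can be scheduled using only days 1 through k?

7

The precedence chain requires at least 2 distinct days.
With at most 1 per day and 7 lectures, at least 7 days are needed.
Ethics can't be placed before day 6, so the schedule must run through at least day 6.
7 works (last occupied day: day 7): for example Systems -> day 1; Chem -> day 3; Physics -> day 7; Databases -> day 2; Crypto -> day 5; Ethics -> day 6; Graphics -> day 4.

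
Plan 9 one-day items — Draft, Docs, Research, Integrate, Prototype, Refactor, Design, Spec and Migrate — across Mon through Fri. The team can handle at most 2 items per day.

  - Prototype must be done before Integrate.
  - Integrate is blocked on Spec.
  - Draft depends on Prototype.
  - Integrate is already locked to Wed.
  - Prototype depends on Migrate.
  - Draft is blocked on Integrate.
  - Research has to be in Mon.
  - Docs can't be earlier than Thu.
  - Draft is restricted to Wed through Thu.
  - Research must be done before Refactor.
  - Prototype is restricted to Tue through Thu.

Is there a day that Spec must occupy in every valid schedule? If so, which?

Tue

Downstream work caps Spec at Tue.
So Spec is pinned to Tue.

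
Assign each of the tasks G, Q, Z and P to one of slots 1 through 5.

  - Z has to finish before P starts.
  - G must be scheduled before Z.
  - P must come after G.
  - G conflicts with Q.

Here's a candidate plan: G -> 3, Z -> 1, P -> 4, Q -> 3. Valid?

No — it violates: G must be scheduled before Z

Z has to finish before P starts — holds.
P must come after G — holds.
G must be scheduled before Z — violated.
G conflicts with Q — violated.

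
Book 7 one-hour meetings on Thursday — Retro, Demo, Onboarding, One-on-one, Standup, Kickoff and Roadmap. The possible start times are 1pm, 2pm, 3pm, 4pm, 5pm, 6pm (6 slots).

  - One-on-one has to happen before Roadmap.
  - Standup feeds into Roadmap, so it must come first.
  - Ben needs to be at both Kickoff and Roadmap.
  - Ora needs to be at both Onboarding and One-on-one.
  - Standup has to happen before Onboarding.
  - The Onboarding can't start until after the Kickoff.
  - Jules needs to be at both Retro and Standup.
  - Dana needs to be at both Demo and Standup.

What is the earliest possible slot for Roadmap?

Precedence pushes Roadmap to at least 2pm.
Roadmap at 2pm is achievable: Retro in 2pm, Roadmap in 2pm, One-on-one in 1pm, Kickoff in 1pm, Onboarding in 2pm, Standup in 1pm, Demo in 2pm.

2pm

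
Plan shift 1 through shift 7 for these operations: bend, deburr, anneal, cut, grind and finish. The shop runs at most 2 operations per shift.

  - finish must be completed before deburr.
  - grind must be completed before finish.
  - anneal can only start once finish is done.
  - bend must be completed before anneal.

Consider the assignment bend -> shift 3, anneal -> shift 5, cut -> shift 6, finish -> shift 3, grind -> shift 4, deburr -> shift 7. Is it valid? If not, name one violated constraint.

finish must be completed before deburr — holds.
anneal can only start once finish is done — holds.
The shop runs at most 2 operations per shift — holds.
bend must be completed before anneal — holds.
grind must be completed before finish — violated.

Invalid. grind must be completed before finish.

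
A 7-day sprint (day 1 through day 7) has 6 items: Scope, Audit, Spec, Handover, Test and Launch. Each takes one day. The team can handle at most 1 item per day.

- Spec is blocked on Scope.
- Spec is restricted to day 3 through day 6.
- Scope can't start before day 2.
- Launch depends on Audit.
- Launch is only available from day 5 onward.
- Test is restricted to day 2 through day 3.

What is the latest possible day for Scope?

day 5

Scope is available from day 2; downstream work caps Scope at day 5.
Scope at day 5 is achievable: Test -> day 2; Handover -> day 3; Launch -> day 7; Scope -> day 5; Audit -> day 1; Spec -> day 6.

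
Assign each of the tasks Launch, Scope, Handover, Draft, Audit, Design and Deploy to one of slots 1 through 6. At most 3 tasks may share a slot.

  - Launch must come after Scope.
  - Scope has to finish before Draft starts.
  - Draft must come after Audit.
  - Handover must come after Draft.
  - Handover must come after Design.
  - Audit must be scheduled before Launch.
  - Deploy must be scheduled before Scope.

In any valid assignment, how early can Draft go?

Precedence pushes Draft to at least 3; downstream work caps Draft at 5.
Draft at 3 is achievable: Handover in 4, Scope in 2, Draft in 3, Launch in 3, Audit in 1, Deploy in 1, Design in 1.

3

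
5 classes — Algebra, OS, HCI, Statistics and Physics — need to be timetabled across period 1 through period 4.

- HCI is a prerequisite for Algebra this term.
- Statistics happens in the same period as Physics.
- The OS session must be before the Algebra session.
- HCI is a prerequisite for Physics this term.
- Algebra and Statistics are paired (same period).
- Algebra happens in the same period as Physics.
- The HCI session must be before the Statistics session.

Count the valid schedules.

Splitting on Algebra: it can be period 2 (1), period 3 (4), period 4 (9). Listing each branch's schedules as (OS, HCI, Statistics, Physics) by period number:
Algebra=period 2: (1,1,2,2) — 1.
Algebra=period 3: (1,1,3,3) (1,2,3,3) (2,1,3,3) (2,2,3,3) — 4.
Algebra=period 4: (1,1,4,4) (1,2,4,4) (1,3,4,4) (2,1,4,4) (2,2,4,4) (2,3,4,4) (3,1,4,4) (3,2,4,4) (3,3,4,4) — 9.
Summing: 1 + 4 + 9 = 14.

14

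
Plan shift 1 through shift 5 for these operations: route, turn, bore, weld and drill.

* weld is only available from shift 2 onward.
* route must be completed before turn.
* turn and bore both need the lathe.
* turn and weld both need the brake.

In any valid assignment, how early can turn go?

shift 2

Precedence pushes turn to at least shift 2.
turn at shift 2 is achievable: weld in shift 3, bore in shift 1, route in shift 1, turn in shift 2, drill in shift 1.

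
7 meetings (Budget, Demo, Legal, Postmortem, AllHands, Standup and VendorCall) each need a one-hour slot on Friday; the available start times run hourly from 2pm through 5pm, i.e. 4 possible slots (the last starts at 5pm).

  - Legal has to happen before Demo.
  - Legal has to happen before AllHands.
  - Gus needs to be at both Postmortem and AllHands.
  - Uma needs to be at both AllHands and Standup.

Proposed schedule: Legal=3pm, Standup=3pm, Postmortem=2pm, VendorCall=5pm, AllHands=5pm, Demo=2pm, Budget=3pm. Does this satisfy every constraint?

No. Legal has to happen before Demo is not satisfied.

Uma needs to be at both AllHands and Standup — holds.
Legal has to happen before AllHands — holds.
Gus needs to be at both Postmortem and AllHands — holds.
Legal has to happen before Demo — violated.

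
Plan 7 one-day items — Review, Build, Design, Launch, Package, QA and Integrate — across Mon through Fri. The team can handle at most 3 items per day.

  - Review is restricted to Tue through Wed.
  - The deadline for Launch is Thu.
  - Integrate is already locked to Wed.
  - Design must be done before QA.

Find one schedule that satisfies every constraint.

Design=Mon, QA=Tue, Package=Tue, Launch=Mon, Review=Tue, Integrate=Wed, Build=Mon

Checking: Design(Mon) before QA(Tue); Launch=Mon in [Mon,Thu]; Integrate=Wed in [Wed,Wed]; Review=Tue in [Tue,Wed]; max 3 per day (cap 3).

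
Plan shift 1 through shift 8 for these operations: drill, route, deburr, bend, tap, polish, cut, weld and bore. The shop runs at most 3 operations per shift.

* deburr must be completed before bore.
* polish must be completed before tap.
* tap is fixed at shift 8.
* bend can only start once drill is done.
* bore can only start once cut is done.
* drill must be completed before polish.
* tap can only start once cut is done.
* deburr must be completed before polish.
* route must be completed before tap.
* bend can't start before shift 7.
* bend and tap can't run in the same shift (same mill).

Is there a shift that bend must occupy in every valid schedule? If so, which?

bend's window is shift 7–shift 8.
tap is fixed at shift 8, and bend can't share a shift with tap.
So bend must be shift 7.

shift 7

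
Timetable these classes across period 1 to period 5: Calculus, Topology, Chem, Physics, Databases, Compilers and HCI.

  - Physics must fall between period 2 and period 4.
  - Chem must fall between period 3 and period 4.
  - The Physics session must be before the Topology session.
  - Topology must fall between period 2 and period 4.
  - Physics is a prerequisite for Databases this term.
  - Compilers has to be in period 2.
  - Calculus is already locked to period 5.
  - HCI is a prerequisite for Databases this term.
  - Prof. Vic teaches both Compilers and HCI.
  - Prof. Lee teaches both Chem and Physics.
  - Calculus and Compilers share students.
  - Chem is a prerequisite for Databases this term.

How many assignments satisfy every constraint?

19

Splitting on Topology: it can be period 3 (8), period 4 (11). Listing each branch's schedules as (Calculus, Chem, Physics, Databases, Compilers, HCI) by period number:
Topology=period 3: (5,3,2,4,2,1) (5,3,2,4,2,3) (5,3,2,5,2,1) (5,3,2,5,2,3) (5,3,2,5,2,4) (5,4,2,5,2,1) (5,4,2,5,2,3) (5,4,2,5,2,4) — 8.
Topology=period 4: (5,3,2,4,2,1) (5,3,2,4,2,3) (5,3,2,5,2,1) (5,3,2,5,2,3) (5,3,2,5,2,4) (5,4,2,5,2,1) (5,4,2,5,2,3) (5,4,2,5,2,4) (5,4,3,5,2,1) (5,4,3,5,2,3) (5,4,3,5,2,4) — 11.
Summing: 8 + 11 = 19.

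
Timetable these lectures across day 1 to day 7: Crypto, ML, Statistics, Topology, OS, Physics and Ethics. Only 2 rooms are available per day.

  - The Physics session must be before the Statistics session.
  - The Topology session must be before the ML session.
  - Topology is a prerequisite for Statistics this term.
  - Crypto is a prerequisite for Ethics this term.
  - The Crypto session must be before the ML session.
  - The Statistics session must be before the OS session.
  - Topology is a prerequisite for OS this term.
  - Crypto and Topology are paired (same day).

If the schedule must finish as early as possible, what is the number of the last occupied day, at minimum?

4

The precedence chain requires at least 3 distinct days.
With at most 2 per day and 7 lectures, at least 4 days are needed.
4 works (last occupied day: day 4): for example ML in day 2, Crypto in day 1, Statistics in day 3, OS in day 4, Ethics in day 3, Topology in day 1, Physics in day 2.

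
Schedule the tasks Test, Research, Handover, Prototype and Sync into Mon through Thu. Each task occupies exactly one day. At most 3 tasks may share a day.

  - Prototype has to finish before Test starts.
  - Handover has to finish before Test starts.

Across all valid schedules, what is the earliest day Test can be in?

Precedence pushes Test to at least Tue.
Test at Tue is achievable: Research in Mon; Sync in Tue; Prototype in Mon; Test in Tue; Handover in Mon.

Tue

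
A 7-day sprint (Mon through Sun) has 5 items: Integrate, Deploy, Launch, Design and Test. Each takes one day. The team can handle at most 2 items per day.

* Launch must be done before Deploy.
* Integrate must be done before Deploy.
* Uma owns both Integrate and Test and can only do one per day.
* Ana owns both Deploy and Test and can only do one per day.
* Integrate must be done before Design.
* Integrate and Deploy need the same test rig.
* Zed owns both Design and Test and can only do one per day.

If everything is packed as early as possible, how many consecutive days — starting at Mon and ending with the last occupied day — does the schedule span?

3

The precedence chain requires at least 2 distinct days.
With at most 2 per day and 5 work items, at least 3 days are needed.
3 works (last occupied day: Wed): for example Deploy -> Tue; Test -> Wed; Design -> Tue; Launch -> Mon; Integrate -> Mon.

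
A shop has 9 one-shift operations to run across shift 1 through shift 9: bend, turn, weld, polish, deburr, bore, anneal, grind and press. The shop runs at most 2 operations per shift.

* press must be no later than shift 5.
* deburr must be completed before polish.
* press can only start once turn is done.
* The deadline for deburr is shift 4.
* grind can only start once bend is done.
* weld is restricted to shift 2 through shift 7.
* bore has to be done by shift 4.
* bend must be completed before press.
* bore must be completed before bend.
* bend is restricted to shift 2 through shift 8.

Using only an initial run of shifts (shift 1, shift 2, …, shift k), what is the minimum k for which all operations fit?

The precedence chain requires at least 3 distinct shifts.
With at most 2 per shift and 9 operations, at least 5 shifts are needed.
5 works (last occupied shift: shift 5): for example anneal -> shift 5, bore -> shift 1, grind -> shift 4, polish -> shift 3, press -> shift 4, weld -> shift 2, turn -> shift 3, bend -> shift 2, deburr -> shift 1.

5 shifts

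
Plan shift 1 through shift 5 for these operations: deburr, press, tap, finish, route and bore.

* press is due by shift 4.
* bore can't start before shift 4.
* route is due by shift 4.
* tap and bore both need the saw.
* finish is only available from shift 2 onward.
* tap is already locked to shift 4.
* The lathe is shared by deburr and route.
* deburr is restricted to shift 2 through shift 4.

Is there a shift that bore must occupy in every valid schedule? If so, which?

bore's window is shift 4–shift 5.
tap is fixed at shift 4, and bore can't share a shift with tap.
So bore must be shift 5.

shift 5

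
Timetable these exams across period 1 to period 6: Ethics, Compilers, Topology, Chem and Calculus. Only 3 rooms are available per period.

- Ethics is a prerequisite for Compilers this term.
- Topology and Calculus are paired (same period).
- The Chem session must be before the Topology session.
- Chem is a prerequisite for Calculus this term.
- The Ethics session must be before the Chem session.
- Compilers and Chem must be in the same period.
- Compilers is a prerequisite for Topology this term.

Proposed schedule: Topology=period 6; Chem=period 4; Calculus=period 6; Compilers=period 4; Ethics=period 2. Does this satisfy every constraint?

Chem is a prerequisite for Calculus this term — holds.
Compilers is a prerequisite for Topology this term — holds.
The Chem session must be before the Topology session — holds.
The Ethics session must be before the Chem session — holds.
Ethics is a prerequisite for Compilers this term — holds.
Topology and Calculus are paired (same period) — holds.
Compilers and Chem must be in the same period — holds.
Only 3 rooms are available per period — holds.

Yes, all constraints hold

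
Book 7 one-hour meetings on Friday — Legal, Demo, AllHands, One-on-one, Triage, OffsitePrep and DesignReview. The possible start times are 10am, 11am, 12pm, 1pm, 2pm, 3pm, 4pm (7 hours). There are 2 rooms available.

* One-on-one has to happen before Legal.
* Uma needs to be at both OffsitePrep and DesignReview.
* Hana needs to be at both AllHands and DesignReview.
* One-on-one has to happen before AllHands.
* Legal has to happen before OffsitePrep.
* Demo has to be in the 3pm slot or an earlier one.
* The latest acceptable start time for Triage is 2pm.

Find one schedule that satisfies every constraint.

AllHands -> 12pm, Legal -> 12pm, One-on-one -> 11am, Demo -> 10am, DesignReview -> 11am, Triage -> 10am, OffsitePrep -> 1pm

Checking: One-on-one(11am) before Legal(12pm); Legal(12pm) before OffsitePrep(1pm); One-on-one(11am) before AllHands(12pm); AllHands(12pm) != DesignReview(11am); OffsitePrep(1pm) != DesignReview(11am); Demo=10am in [10am,3pm]; Triage=10am in [10am,2pm]; max 2 per hour (cap 2).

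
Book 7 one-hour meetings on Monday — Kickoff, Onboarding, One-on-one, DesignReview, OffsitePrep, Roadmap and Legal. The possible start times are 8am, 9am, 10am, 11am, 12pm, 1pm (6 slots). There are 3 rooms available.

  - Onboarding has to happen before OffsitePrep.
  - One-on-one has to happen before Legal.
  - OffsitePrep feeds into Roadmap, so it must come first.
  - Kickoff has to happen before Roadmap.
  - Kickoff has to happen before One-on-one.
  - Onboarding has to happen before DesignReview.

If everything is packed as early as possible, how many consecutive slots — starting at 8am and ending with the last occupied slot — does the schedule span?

The precedence chain requires at least 3 distinct slots.
With at most 3 per slot and 7 meetings, at least 3 slots are needed.
3 works (last occupied slot: 10am): for example Roadmap=10am; Onboarding=8am; OffsitePrep=9am; DesignReview=9am; Legal=10am; One-on-one=9am; Kickoff=8am.

3 slots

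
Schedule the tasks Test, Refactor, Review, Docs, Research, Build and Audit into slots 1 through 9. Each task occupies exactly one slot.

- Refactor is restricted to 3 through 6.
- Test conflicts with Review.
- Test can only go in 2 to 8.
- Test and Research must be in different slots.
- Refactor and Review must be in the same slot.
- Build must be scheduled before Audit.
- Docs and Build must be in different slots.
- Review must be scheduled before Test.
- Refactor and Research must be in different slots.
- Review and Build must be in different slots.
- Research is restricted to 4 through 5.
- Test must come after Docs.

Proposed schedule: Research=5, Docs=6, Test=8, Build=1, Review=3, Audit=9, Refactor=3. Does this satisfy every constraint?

Yes

Refactor and Research must be in different slots — holds.
Refactor is restricted to 3 through 6 — holds.
Review must be scheduled before Test — holds.
Build must be scheduled before Audit — holds.
Refactor and Review must be in the same slot — holds.
Test conflicts with Review — holds.
Review and Build must be in different slots — holds.
Docs and Build must be in different slots — holds.
Research is restricted to 4 through 5 — holds.
Test can only go in 2 to 8 — holds.
Test and Research must be in different slots — holds.
Test must come after Docs — holds.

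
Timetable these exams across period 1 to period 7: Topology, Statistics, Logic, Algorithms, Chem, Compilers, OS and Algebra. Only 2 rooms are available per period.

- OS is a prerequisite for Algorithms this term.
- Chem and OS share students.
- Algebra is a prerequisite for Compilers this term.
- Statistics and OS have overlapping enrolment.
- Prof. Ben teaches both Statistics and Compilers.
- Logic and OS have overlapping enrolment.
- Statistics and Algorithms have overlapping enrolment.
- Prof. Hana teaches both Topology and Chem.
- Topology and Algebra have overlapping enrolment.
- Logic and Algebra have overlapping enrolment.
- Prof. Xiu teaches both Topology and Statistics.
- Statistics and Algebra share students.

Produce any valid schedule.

Algebra in period 1, Topology in period 3, Compilers in period 2, Chem in period 4, OS in period 1, Statistics in period 4, Algorithms in period 2, Logic in period 3

Checking: OS(period 1) before Algorithms(period 2); Algebra(period 1) before Compilers(period 2); Statistics(period 4) != Algebra(period 1); Statistics(period 4) != Compilers(period 2); Statistics(period 4) != Algorithms(period 2); Chem(period 4) != OS(period 1); Logic(period 3) != Algebra(period 1); Logic(period 3) != OS(period 1); Topology(period 3) != Statistics(period 4); Topology(period 3) != Algebra(period 1); Statistics(period 4) != OS(period 1); Topology(period 3) != Chem(period 4); max 2 per period (cap 2).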